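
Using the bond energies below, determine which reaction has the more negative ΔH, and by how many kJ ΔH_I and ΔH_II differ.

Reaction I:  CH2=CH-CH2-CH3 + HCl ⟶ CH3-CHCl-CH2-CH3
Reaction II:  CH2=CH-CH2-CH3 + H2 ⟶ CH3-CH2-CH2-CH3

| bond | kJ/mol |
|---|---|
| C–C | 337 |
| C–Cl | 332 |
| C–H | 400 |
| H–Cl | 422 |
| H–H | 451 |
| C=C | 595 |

Reaction II, by 39 kJ

Reaction I:
  Bonds broken (reactants):
    C–C: 2 × 337 = 674
    C–H: 8 × 400 = 3200
    C=C: 1 × 595 = 595
    H–Cl: 1 × 422 = 422
    Σ(broken) = 4891 kJ
  Bonds formed (products):
    C–C: 3 × 337 = 1011
    C–Cl: 1 × 332 = 332
    C–H: 9 × 400 = 3600
    Σ(formed) = 4943 kJ
  ΔH_I = 4891 − 4943 = −52 kJ
Reaction II:
  Bonds broken (reactants):
    C–C: 2 × 337 = 674
    C–H: 8 × 400 = 3200
    C=C: 1 × 595 = 595
    H–H: 1 × 451 = 451
    Σ(broken) = 4920 kJ
  Bonds formed (products):
    C–C: 3 × 337 = 1011
    C–H: 10 × 400 = 4000
    Σ(formed) = 5011 kJ
  ΔH_II = 4920 − 5011 = −91 kJ
ΔH_I − ΔH_II = +39 kJ, so reaction II has the more negative ΔH; |ΔH_I − ΔH_II| = 39 kJ.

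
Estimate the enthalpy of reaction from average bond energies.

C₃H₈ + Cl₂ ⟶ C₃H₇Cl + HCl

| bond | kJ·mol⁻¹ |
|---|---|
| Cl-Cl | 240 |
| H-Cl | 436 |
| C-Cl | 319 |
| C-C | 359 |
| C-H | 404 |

Bonds broken (reactants):
  C-C: 2 × 359 = 718
  C-H: 8 × 404 = 3232
  Cl-Cl: 1 × 240 = 240
  Σ(broken) = 4190 kJ
Bonds formed (products):
  C-C: 2 × 359 = 718
  C-Cl: 1 × 319 = 319
  C-H: 7 × 404 = 2828
  H-Cl: 1 × 436 = 436
  Σ(formed) = 4301 kJ
ΔH = Σ(broken) − Σ(formed) = 4190 − 4301 = −111 kJ

ΔH ≈ −111 kJ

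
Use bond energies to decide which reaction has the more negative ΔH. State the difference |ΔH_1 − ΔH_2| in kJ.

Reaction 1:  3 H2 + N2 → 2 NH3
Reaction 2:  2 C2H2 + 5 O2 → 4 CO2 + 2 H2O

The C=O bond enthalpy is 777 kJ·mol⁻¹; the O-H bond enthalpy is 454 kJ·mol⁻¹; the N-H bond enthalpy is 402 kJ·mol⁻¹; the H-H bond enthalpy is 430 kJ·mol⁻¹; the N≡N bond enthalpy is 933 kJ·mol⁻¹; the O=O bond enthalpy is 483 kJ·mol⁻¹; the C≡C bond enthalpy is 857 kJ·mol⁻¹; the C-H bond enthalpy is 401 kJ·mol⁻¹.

Reaction 1:
  Bonds broken (reactants):
    H-H: 3 × 430 = 1290
    N≡N: 1 × 933 = 933
    Σ(broken) = 2223 kJ
  Bonds formed (products):
    N-H: 6 × 402 = 2412
    Σ(formed) = 2412 kJ
  ΔH_1 = 2223 − 2412 = −189 kJ
Reaction 2:
  Bonds broken (reactants):
    C≡C: 2 × 857 = 1714
    C-H: 4 × 401 = 1604
    O=O: 5 × 483 = 2415
    Σ(broken) = 5733 kJ
  Bonds formed (products):
    C=O: 8 × 777 = 6216
    O-H: 4 × 454 = 1816
    Σ(formed) = 8032 kJ
  ΔH_2 = 5733 − 8032 = −2299 kJ
ΔH_1 − ΔH_2 = +2110 kJ, so reaction 2 has the more negative ΔH; |ΔH_1 − ΔH_2| = 2110 kJ.

Reaction 2, by 2110 kJ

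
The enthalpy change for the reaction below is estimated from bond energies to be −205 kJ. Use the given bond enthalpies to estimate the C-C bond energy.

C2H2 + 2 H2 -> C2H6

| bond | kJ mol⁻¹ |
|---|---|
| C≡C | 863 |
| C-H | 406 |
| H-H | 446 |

D(C-C) ≈ 336 kJ/mol

Let D be the C-C bond energy.
Σ(broken) = 1×863 + 2×406 + 2×446 = 2567
Σ(formed) = 1×D + 6×406 = 2436 + D
ΔH = Σ(broken) − Σ(formed) = (2567) − (2436 + D) = +131 − D
Setting this equal to −205 kJ gives D = 336 kJ/mol.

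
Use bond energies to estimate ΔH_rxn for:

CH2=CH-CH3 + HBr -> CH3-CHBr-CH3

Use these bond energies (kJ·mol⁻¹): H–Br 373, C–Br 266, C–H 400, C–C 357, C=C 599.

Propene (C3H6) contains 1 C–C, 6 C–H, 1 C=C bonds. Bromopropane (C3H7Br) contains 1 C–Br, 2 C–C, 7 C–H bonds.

ΔH ≈ −51 kJ

Bonds broken (reactants):
  C–C: 1 × 357 = 357
  C–H: 6 × 400 = 2400
  C=C: 1 × 599 = 599
  H–Br: 1 × 373 = 373
  Σ(broken) = 3729 kJ
Bonds formed (products):
  C–Br: 1 × 266 = 266
  C–C: 2 × 357 = 714
  C–H: 7 × 400 = 2800
  Σ(formed) = 3780 kJ
ΔH = Σ(broken) − Σ(formed) = 3729 − 3780 = −51 kJ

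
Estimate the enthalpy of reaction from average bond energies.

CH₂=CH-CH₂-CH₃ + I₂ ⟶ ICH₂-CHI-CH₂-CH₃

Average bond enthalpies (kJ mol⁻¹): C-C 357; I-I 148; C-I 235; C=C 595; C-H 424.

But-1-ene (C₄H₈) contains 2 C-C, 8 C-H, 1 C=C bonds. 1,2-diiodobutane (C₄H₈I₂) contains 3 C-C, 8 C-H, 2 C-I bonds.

Bonds broken (reactants):
  C-C: 2 × 357 = 714
  C-H: 8 × 424 = 3392
  C=C: 1 × 595 = 595
  I-I: 1 × 148 = 148
  Σ(broken) = 4849 kJ
Bonds formed (products):
  C-C: 3 × 357 = 1071
  C-H: 8 × 424 = 3392
  C-I: 2 × 235 = 470
  Σ(formed) = 4933 kJ
ΔH = Σ(broken) − Σ(formed) = 4849 − 4933 = −84 kJ

ΔH ≈ −84 kJ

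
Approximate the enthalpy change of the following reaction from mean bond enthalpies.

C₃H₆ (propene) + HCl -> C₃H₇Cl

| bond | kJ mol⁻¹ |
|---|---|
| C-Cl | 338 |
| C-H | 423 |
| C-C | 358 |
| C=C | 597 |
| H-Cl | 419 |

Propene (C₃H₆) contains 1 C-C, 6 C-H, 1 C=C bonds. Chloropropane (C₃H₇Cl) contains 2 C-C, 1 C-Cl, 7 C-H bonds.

Bonds broken (reactants):
  C-C: 1 × 358 = 358
  C-H: 6 × 423 = 2538
  C=C: 1 × 597 = 597
  H-Cl: 1 × 419 = 419
  Σ(broken) = 3912 kJ
Bonds formed (products):
  C-C: 2 × 358 = 716
  C-Cl: 1 × 338 = 338
  C-H: 7 × 423 = 2961
  Σ(formed) = 4015 kJ
ΔH = Σ(broken) − Σ(formed) = 3912 − 4015 = −103 kJ

ΔH ≈ −103 kJ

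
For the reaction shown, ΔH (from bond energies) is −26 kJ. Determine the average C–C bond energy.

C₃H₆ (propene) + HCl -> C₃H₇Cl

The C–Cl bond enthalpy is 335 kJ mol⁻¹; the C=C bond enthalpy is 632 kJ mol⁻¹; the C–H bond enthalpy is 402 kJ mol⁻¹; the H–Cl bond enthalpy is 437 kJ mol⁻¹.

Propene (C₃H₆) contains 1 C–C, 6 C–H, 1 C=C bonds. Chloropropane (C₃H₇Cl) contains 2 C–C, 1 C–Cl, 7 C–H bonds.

Let D be the C–C bond energy.
Σ(broken) = 1×D + 6×402 + 1×632 + 1×437 = 3481 + D
Σ(formed) = 2×D + 1×335 + 7×402 = 3149 + 2D
ΔH = Σ(broken) − Σ(formed) = (3481 + D) − (3149 + 2D) = +332 − D
Setting this equal to −26 kJ gives D = 358 kJ/mol.

D(C–C) ≈ 358 kJ/mol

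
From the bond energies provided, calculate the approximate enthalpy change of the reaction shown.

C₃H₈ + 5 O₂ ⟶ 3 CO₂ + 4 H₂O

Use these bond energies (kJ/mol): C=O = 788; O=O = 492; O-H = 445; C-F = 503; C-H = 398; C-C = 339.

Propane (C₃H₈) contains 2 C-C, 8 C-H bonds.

ΔH ≈ −1966 kJ

Bonds broken (reactants):
  C-C: 2 × 339 = 678
  C-H: 8 × 398 = 3184
  O=O: 5 × 492 = 2460
  Σ(broken) = 6322 kJ
Bonds formed (products):
  C=O: 6 × 788 = 4728
  O-H: 8 × 445 = 3560
  Σ(formed) = 8288 kJ
ΔH = Σ(broken) − Σ(formed) = 6322 − 8288 = −1966 kJ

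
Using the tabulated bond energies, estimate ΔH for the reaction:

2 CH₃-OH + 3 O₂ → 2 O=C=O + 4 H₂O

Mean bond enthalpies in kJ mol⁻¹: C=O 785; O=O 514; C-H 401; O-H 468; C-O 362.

Bonds broken (reactants):
  C-H: 6 × 401 = 2406
  C-O: 2 × 362 = 724
  O-H: 2 × 468 = 936
  O=O: 3 × 514 = 1542
  Σ(broken) = 5608 kJ
Bonds formed (products):
  C=O: 4 × 785 = 3140
  O-H: 8 × 468 = 3744
  Σ(formed) = 6884 kJ
ΔH = Σ(broken) − Σ(formed) = 5608 − 6884 = −1276 kJ

ΔH ≈ −1276 kJ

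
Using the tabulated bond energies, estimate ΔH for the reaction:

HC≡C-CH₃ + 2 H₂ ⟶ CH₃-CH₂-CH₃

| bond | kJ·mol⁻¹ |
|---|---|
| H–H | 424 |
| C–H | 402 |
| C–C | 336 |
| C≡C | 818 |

ΔH ≈ −278 kJ

Bonds broken (reactants):
  C≡C: 1 × 818 = 818
  C–C: 1 × 336 = 336
  C–H: 4 × 402 = 1608
  H–H: 2 × 424 = 848
  Σ(broken) = 3610 kJ
Bonds formed (products):
  C–C: 2 × 336 = 672
  C–H: 8 × 402 = 3216
  Σ(formed) = 3888 kJ
ΔH = Σ(broken) − Σ(formed) = 3610 − 3888 = −278 kJ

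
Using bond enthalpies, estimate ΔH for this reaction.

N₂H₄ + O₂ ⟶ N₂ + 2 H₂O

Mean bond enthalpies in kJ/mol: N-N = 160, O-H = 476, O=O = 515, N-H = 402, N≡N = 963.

Bonds broken (reactants):
  N-H: 4 × 402 = 1608
  N-N: 1 × 160 = 160
  O=O: 1 × 515 = 515
  Σ(broken) = 2283 kJ
Bonds formed (products):
  N≡N: 1 × 963 = 963
  O-H: 4 × 476 = 1904
  Σ(formed) = 2867 kJ
ΔH = Σ(broken) − Σ(formed) = 2283 − 2867 = −584 kJ

ΔH ≈ −584 kJ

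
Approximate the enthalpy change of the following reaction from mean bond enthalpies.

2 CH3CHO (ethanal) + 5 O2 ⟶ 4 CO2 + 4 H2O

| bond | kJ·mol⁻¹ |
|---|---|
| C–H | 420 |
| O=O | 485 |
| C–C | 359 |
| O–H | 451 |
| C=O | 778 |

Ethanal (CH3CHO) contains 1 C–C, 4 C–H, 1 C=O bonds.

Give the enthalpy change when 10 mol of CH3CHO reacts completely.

ΔH = −8865 kJ

Bonds broken (reactants):
  C–C: 2 × 359 = 718
  C–H: 8 × 420 = 3360
  C=O: 2 × 778 = 1556
  O=O: 5 × 485 = 2425
  Σ(broken) = 8059 kJ
Bonds formed (products):
  C=O: 8 × 778 = 6224
  O–H: 8 × 451 = 3608
  Σ(formed) = 9832 kJ
ΔH = Σ(broken) − Σ(formed) = 8059 − 9832 = −1773 kJ
For 5× the reaction as written: 5 × (−1773) = −8865 kJ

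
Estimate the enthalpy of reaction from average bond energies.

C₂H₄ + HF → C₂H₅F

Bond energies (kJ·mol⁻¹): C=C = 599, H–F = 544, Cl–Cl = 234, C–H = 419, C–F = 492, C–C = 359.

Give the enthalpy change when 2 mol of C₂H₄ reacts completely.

ΔH = −254 kJ

Bonds broken (reactants):
  C–H: 4 × 419 = 1676
  C=C: 1 × 599 = 599
  H–F: 1 × 544 = 544
  Σ(broken) = 2819 kJ
Bonds formed (products):
  C–C: 1 × 359 = 359
  C–F: 1 × 492 = 492
  C–H: 5 × 419 = 2095
  Σ(formed) = 2946 kJ
ΔH = Σ(broken) − Σ(formed) = 2819 − 2946 = −127 kJ
For 2× the reaction as written: 2 × (−127) = −254 kJ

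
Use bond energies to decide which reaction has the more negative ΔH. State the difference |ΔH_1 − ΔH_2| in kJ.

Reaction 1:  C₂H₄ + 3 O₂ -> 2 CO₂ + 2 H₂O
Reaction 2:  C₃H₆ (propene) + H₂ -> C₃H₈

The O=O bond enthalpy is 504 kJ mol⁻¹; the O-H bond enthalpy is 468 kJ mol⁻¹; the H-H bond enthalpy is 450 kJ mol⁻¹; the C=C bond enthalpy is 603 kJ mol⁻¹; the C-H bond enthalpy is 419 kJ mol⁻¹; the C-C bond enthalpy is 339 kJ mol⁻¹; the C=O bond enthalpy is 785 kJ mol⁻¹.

Reaction 1, by 1097 kJ

Reaction 1:
  Bonds broken (reactants):
    C-H: 4 × 419 = 1676
    C=C: 1 × 603 = 603
    O=O: 3 × 504 = 1512
    Σ(broken) = 3791 kJ
  Bonds formed (products):
    C=O: 4 × 785 = 3140
    O-H: 4 × 468 = 1872
    Σ(formed) = 5012 kJ
  ΔH_1 = 3791 − 5012 = −1221 kJ
Reaction 2:
  Bonds broken (reactants):
    C-C: 1 × 339 = 339
    C-H: 6 × 419 = 2514
    C=C: 1 × 603 = 603
    H-H: 1 × 450 = 450
    Σ(broken) = 3906 kJ
  Bonds formed (products):
    C-C: 2 × 339 = 678
    C-H: 8 × 419 = 3352
    Σ(formed) = 4030 kJ
  ΔH_2 = 3906 − 4030 = −124 kJ
ΔH_1 − ΔH_2 = −1097 kJ, so reaction 1 has the more negative ΔH; |ΔH_1 − ΔH_2| = 1097 kJ.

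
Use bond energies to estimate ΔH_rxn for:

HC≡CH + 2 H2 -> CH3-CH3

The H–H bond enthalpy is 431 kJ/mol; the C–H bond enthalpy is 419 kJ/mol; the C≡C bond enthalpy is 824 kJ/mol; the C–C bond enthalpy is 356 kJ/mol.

ΔH ≈ −346 kJ

Bonds broken (reactants):
  C≡C: 1 × 824 = 824
  C–H: 2 × 419 = 838
  H–H: 2 × 431 = 862
  Σ(broken) = 2524 kJ
Bonds formed (products):
  C–C: 1 × 356 = 356
  C–H: 6 × 419 = 2514
  Σ(formed) = 2870 kJ
ΔH = Σ(broken) − Σ(formed) = 2524 − 2870 = −346 kJ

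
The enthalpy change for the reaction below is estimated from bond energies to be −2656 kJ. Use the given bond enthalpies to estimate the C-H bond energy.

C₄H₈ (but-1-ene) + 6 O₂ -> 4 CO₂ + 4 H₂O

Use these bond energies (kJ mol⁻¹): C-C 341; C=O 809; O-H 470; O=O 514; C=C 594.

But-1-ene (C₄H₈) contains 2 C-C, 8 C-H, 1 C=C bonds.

Let D be the C-H bond energy.
Σ(broken) = 2×341 + 8×D + 1×594 + 6×514 = 4360 + 8D
Σ(formed) = 8×809 + 8×470 = 10232
ΔH = Σ(broken) − Σ(formed) = (4360 + 8D) − (10232) = −5872 + 8D
Setting this equal to −2656 kJ gives 8D = 3216, so D = 402 kJ/mol.

D(C-H) ≈ 402 kJ/mol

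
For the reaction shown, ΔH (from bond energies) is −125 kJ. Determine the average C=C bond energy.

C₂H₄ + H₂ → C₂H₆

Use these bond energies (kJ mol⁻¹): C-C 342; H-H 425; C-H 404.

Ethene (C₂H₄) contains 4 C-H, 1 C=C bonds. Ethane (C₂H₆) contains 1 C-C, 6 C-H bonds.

Let D be the C=C bond energy.
Σ(broken) = 4×404 + 1×D + 1×425 = 2041 + D
Σ(formed) = 1×342 + 6×404 = 2766
ΔH = Σ(broken) − Σ(formed) = (2041 + D) − (2766) = −725 + D
Setting this equal to −125 kJ gives D = 600 kJ/mol.

D(C=C) ≈ 600 kJ/mol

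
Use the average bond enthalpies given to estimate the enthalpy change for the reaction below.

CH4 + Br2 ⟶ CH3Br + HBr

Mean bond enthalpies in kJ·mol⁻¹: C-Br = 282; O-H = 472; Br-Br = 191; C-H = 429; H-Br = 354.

Bonds broken (reactants):
  Br-Br: 1 × 191 = 191
  C-H: 4 × 429 = 1716
  Σ(broken) = 1907 kJ
Bonds formed (products):
  C-Br: 1 × 282 = 282
  C-H: 3 × 429 = 1287
  H-Br: 1 × 354 = 354
  Σ(formed) = 1923 kJ
ΔH = Σ(broken) − Σ(formed) = 1907 − 1923 = −16 kJ

ΔH ≈ −16 kJ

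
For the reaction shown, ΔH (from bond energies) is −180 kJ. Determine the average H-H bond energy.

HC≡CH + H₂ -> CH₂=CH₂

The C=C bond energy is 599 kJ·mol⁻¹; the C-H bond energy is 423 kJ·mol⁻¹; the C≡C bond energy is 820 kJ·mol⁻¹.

Let D be the H-H bond energy.
Σ(broken) = 1×820 + 2×423 + 1×D = 1666 + D
Σ(formed) = 4×423 + 1×599 = 2291
ΔH = Σ(broken) − Σ(formed) = (1666 + D) − (2291) = −625 + D
Setting this equal to −180 kJ gives D = 445 kJ/mol.

D(H-H) ≈ 445 kJ/mol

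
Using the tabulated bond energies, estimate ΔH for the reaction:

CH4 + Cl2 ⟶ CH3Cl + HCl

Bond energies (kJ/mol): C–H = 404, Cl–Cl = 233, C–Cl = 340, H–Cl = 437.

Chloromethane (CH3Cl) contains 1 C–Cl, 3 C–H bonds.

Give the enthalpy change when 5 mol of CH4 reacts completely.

ΔH = −700 kJ

Bonds broken (reactants):
  C–H: 4 × 404 = 1616
  Cl–Cl: 1 × 233 = 233
  Σ(broken) = 1849 kJ
Bonds formed (products):
  C–Cl: 1 × 340 = 340
  C–H: 3 × 404 = 1212
  H–Cl: 1 × 437 = 437
  Σ(formed) = 1989 kJ
ΔH = Σ(broken) − Σ(formed) = 1849 − 1989 = −140 kJ
For 5× the reaction as written: 5 × (−140) = −700 kJ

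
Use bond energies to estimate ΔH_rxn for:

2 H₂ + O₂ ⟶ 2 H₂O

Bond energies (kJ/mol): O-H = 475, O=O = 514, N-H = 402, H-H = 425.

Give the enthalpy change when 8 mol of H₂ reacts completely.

ΔH = −2144 kJ

Bonds broken (reactants):
  H-H: 2 × 425 = 850
  O=O: 1 × 514 = 514
  Σ(broken) = 1364 kJ
Bonds formed (products):
  O-H: 4 × 475 = 1900
  Σ(formed) = 1900 kJ
ΔH = Σ(broken) − Σ(formed) = 1364 − 1900 = −536 kJ
For 4× the reaction as written: 4 × (−536) = −2144 kJ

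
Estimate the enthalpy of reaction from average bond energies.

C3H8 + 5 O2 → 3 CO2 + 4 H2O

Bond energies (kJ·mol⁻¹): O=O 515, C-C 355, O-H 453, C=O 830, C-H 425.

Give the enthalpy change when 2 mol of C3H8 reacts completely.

ΔH = −3838 kJ

Bonds broken (reactants):
  C-C: 2 × 355 = 710
  C-H: 8 × 425 = 3400
  O=O: 5 × 515 = 2575
  Σ(broken) = 6685 kJ
Bonds formed (products):
  C=O: 6 × 830 = 4980
  O-H: 8 × 453 = 3624
  Σ(formed) = 8604 kJ
ΔH = Σ(broken) − Σ(formed) = 6685 − 8604 = −1919 kJ
For 2× the reaction as written: 2 × (−1919) = −3838 kJ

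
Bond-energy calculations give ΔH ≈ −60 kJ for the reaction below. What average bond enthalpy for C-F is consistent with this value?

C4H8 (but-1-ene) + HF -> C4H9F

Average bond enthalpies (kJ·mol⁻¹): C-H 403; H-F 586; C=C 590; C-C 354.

Let D be the C-F bond energy.
Σ(broken) = 2×354 + 8×403 + 1×590 + 1×586 = 5108
Σ(formed) = 3×354 + 1×D + 9×403 = 4689 + D
ΔH = Σ(broken) − Σ(formed) = (5108) − (4689 + D) = +419 − D
Setting this equal to −60 kJ gives D = 479 kJ/mol.

D(C-F) ≈ 479 kJ/mol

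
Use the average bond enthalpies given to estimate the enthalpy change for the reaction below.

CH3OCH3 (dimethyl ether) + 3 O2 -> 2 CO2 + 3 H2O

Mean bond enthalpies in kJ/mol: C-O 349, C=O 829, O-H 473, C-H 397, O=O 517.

Bonds broken (reactants):
  C-H: 6 × 397 = 2382
  C-O: 2 × 349 = 698
  O=O: 3 × 517 = 1551
  Σ(broken) = 4631 kJ
Bonds formed (products):
  C=O: 4 × 829 = 3316
  O-H: 6 × 473 = 2838
  Σ(formed) = 6154 kJ
ΔH = Σ(broken) − Σ(formed) = 4631 − 6154 = −1523 kJ

ΔH ≈ −1523 kJ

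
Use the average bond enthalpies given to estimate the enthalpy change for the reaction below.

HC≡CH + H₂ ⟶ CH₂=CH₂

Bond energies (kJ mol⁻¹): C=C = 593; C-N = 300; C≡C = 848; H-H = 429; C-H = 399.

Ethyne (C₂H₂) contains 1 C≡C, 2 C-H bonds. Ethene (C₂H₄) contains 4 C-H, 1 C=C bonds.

ΔH ≈ −114 kJ

Bonds broken (reactants):
  C≡C: 1 × 848 = 848
  C-H: 2 × 399 = 798
  H-H: 1 × 429 = 429
  Σ(broken) = 2075 kJ
Bonds formed (products):
  C-H: 4 × 399 = 1596
  C=C: 1 × 593 = 593
  Σ(formed) = 2189 kJ
ΔH = Σ(broken) − Σ(formed) = 2075 − 2189 = −114 kJ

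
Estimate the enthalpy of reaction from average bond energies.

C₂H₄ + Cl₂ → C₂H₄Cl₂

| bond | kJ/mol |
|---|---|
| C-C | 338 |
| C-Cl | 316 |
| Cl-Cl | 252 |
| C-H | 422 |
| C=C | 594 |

Bonds broken (reactants):
  C-H: 4 × 422 = 1688
  C=C: 1 × 594 = 594
  Cl-Cl: 1 × 252 = 252
  Σ(broken) = 2534 kJ
Bonds formed (products):
  C-C: 1 × 338 = 338
  C-Cl: 2 × 316 = 632
  C-H: 4 × 422 = 1688
  Σ(formed) = 2658 kJ
ΔH = Σ(broken) − Σ(formed) = 2534 − 2658 = −124 kJ

ΔH ≈ −124 kJ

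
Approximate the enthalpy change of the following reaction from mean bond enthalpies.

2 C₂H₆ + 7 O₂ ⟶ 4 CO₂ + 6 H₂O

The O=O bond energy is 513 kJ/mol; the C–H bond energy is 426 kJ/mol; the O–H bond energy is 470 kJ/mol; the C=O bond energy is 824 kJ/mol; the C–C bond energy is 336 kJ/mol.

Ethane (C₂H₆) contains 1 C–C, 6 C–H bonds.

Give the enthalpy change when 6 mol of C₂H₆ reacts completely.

ΔH = −8571 kJ

Bonds broken (reactants):
  C–C: 2 × 336 = 672
  C–H: 12 × 426 = 5112
  O=O: 7 × 513 = 3591
  Σ(broken) = 9375 kJ
Bonds formed (products):
  C=O: 8 × 824 = 6592
  O–H: 12 × 470 = 5640
  Σ(formed) = 12232 kJ
ΔH = Σ(broken) − Σ(formed) = 9375 − 12232 = −2857 kJ
For 3× the reaction as written: 3 × (−2857) = −8571 kJ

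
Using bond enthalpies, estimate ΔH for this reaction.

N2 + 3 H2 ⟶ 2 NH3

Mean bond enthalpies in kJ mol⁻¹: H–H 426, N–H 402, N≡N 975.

Bonds broken (reactants):
  H–H: 3 × 426 = 1278
  N≡N: 1 × 975 = 975
  Σ(broken) = 2253 kJ
Bonds formed (products):
  N–H: 6 × 402 = 2412
  Σ(formed) = 2412 kJ
ΔH = Σ(broken) − Σ(formed) = 2253 − 2412 = −159 kJ

ΔH ≈ −159 kJ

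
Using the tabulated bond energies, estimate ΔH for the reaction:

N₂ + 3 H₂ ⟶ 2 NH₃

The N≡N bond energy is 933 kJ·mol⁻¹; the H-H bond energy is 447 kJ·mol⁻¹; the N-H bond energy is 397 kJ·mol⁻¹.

ΔH ≈ −108 kJ

Bonds broken (reactants):
  H-H: 3 × 447 = 1341
  N≡N: 1 × 933 = 933
  Σ(broken) = 2274 kJ
Bonds formed (products):
  N-H: 6 × 397 = 2382
  Σ(formed) = 2382 kJ
ΔH = Σ(broken) − Σ(formed) = 2274 − 2382 = −108 kJ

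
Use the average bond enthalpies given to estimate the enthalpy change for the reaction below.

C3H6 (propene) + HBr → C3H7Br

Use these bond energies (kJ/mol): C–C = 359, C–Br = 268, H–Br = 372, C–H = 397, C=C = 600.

Bonds broken (reactants):
  C–C: 1 × 359 = 359
  C–H: 6 × 397 = 2382
  C=C: 1 × 600 = 600
  H–Br: 1 × 372 = 372
  Σ(broken) = 3713 kJ
Bonds formed (products):
  C–Br: 1 × 268 = 268
  C–C: 2 × 359 = 718
  C–H: 7 × 397 = 2779
  Σ(formed) = 3765 kJ
ΔH = Σ(broken) − Σ(formed) = 3713 − 3765 = −52 kJ

ΔH ≈ −52 kJ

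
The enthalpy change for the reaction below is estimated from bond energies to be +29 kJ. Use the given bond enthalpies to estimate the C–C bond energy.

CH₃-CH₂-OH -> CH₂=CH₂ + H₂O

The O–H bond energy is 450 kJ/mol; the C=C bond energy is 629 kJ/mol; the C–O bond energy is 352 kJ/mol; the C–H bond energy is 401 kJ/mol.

D(C–C) ≈ 355 kJ/mol

Let D be the C–C bond energy.
Σ(broken) = 1×D + 5×401 + 1×352 + 1×450 = 2807 + D
Σ(formed) = 4×401 + 1×629 + 2×450 = 3133
ΔH = Σ(broken) − Σ(formed) = (2807 + D) − (3133) = −326 + D
Setting this equal to +29 kJ gives D = 355 kJ/mol.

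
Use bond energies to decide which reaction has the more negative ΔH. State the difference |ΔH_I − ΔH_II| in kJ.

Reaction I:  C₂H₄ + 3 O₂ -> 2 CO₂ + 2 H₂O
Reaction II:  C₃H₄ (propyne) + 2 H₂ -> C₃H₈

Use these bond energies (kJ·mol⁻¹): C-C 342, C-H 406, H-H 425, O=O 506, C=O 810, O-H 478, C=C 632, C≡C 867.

Reaction I:
  Bonds broken (reactants):
    C-H: 4 × 406 = 1624
    C=C: 1 × 632 = 632
    O=O: 3 × 506 = 1518
    Σ(broken) = 3774 kJ
  Bonds formed (products):
    C=O: 4 × 810 = 3240
    O-H: 4 × 478 = 1912
    Σ(formed) = 5152 kJ
  ΔH_I = 3774 − 5152 = −1378 kJ
Reaction II:
  Bonds broken (reactants):
    C≡C: 1 × 867 = 867
    C-C: 1 × 342 = 342
    C-H: 4 × 406 = 1624
    H-H: 2 × 425 = 850
    Σ(broken) = 3683 kJ
  Bonds formed (products):
    C-C: 2 × 342 = 684
    C-H: 8 × 406 = 3248
    Σ(formed) = 3932 kJ
  ΔH_II = 3683 − 3932 = −249 kJ
ΔH_I − ΔH_II = −1129 kJ, so reaction I has the more negative ΔH; |ΔH_I − ΔH_II| = 1129 kJ.

Reaction I, by 1129 kJ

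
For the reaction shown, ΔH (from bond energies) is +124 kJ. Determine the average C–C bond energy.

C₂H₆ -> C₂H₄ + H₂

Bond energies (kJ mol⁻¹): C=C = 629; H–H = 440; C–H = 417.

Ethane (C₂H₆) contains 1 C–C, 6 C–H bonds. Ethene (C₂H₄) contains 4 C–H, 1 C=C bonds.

Let D be the C–C bond energy.
Σ(broken) = 1×D + 6×417 = 2502 + D
Σ(formed) = 4×417 + 1×629 + 1×440 = 2737
ΔH = Σ(broken) − Σ(formed) = (2502 + D) − (2737) = −235 + D
Setting this equal to +124 kJ gives D = 359 kJ/mol.

D(C–C) ≈ 359 kJ/mol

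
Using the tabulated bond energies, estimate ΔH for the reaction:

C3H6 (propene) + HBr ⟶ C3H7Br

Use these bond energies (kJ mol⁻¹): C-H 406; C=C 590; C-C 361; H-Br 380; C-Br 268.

Bonds broken (reactants):
  C-C: 1 × 361 = 361
  C-H: 6 × 406 = 2436
  C=C: 1 × 590 = 590
  H-Br: 1 × 380 = 380
  Σ(broken) = 3767 kJ
Bonds formed (products):
  C-Br: 1 × 268 = 268
  C-C: 2 × 361 = 722
  C-H: 7 × 406 = 2842
  Σ(formed) = 3832 kJ
ΔH = Σ(broken) − Σ(formed) = 3767 − 3832 = −65 kJ

ΔH ≈ −65 kJ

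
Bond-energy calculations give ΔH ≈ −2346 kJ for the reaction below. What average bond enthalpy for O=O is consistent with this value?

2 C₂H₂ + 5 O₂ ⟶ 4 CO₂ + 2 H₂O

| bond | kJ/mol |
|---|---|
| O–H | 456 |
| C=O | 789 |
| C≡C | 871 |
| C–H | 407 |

Let D be the O=O bond energy.
Σ(broken) = 2×871 + 4×407 + 5×D = 3370 + 5D
Σ(formed) = 8×789 + 4×456 = 8136
ΔH = Σ(broken) − Σ(formed) = (3370 + 5D) − (8136) = −4766 + 5D
Setting this equal to −2346 kJ gives 5D = 2420, so D = 484 kJ/mol.

D(O=O) ≈ 484 kJ/mol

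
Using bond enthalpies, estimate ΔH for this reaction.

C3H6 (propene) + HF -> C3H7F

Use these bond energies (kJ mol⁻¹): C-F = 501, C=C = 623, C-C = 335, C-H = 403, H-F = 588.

ΔH ≈ −28 kJ

Bonds broken (reactants):
  C-C: 1 × 335 = 335
  C-H: 6 × 403 = 2418
  C=C: 1 × 623 = 623
  H-F: 1 × 588 = 588
  Σ(broken) = 3964 kJ
Bonds formed (products):
  C-C: 2 × 335 = 670
  C-F: 1 × 501 = 501
  C-H: 7 × 403 = 2821
  Σ(formed) = 3992 kJ
ΔH = Σ(broken) − Σ(formed) = 3964 − 3992 = −28 kJ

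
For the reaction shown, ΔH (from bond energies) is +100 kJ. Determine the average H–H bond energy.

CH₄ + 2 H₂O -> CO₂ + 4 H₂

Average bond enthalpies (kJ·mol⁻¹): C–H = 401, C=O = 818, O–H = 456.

D(H–H) ≈ 423 kJ/mol

Let D be the H–H bond energy.
Σ(broken) = 4×401 + 4×456 = 3428
Σ(formed) = 2×818 + 4×D = 1636 + 4D
ΔH = Σ(broken) − Σ(formed) = (3428) − (1636 + 4D) = +1792 − 4D
Setting this equal to +100 kJ gives 4D = 1692, so D = 423 kJ/mol.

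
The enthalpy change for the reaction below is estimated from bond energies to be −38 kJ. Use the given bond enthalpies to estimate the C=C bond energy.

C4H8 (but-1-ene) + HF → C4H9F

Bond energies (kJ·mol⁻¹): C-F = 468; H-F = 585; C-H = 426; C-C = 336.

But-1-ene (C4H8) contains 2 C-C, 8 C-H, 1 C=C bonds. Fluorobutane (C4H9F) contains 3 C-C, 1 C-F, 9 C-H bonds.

D(C=C) ≈ 607 kJ/mol

Let D be the C=C bond energy.
Σ(broken) = 2×336 + 8×426 + 1×D + 1×585 = 4665 + D
Σ(formed) = 3×336 + 1×468 + 9×426 = 5310
ΔH = Σ(broken) − Σ(formed) = (4665 + D) − (5310) = −645 + D
Setting this equal to −38 kJ gives D = 607 kJ/mol.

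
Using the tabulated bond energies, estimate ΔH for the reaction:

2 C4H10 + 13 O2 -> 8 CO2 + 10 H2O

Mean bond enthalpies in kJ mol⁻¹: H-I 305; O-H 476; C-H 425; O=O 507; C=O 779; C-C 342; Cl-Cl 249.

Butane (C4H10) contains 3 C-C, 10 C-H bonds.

Bonds broken (reactants):
  C-C: 6 × 342 = 2052
  C-H: 20 × 425 = 8500
  O=O: 13 × 507 = 6591
  Σ(broken) = 17143 kJ
Bonds formed (products):
  C=O: 16 × 779 = 12464
  O-H: 20 × 476 = 9520
  Σ(formed) = 21984 kJ
ΔH = Σ(broken) − Σ(formed) = 17143 − 21984 = −4841 kJ

ΔH ≈ −4841 kJ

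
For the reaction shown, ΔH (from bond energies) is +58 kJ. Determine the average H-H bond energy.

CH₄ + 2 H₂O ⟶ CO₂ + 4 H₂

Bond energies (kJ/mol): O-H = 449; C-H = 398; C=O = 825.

D(H-H) ≈ 420 kJ/mol

Let D be the H-H bond energy.
Σ(broken) = 4×398 + 4×449 = 3388
Σ(formed) = 2×825 + 4×D = 1650 + 4D
ΔH = Σ(broken) − Σ(formed) = (3388) − (1650 + 4D) = +1738 − 4D
Setting this equal to +58 kJ gives 4D = 1680, so D = 420 kJ/mol.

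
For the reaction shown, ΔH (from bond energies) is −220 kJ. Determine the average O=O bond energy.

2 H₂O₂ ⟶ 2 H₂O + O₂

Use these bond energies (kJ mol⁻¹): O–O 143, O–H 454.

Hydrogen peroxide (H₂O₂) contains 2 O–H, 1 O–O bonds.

Let D be the O=O bond energy.
Σ(broken) = 4×454 + 2×143 = 2102
Σ(formed) = 4×454 + 1×D = 1816 + D
ΔH = Σ(broken) − Σ(formed) = (2102) − (1816 + D) = +286 − D
Setting this equal to −220 kJ gives D = 506 kJ/mol.

D(O=O) ≈ 506 kJ/mol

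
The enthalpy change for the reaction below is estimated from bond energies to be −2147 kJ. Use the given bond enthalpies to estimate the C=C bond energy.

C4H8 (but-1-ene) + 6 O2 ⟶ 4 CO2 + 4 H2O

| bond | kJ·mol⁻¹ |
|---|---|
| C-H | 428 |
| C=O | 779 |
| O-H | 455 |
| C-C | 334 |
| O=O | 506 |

Let D be the C=C bond energy.
Σ(broken) = 2×334 + 8×428 + 1×D + 6×506 = 7128 + D
Σ(formed) = 8×779 + 8×455 = 9872
ΔH = Σ(broken) − Σ(formed) = (7128 + D) − (9872) = −2744 + D
Setting this equal to −2147 kJ gives D = 597 kJ/mol.

D(C=C) ≈ 597 kJ/mol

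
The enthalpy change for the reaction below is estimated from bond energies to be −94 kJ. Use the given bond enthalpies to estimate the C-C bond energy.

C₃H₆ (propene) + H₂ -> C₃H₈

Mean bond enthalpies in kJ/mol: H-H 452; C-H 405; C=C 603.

D(C-C) ≈ 339 kJ/mol

Let D be the C-C bond energy.
Σ(broken) = 1×D + 6×405 + 1×603 + 1×452 = 3485 + D
Σ(formed) = 2×D + 8×405 = 3240 + 2D
ΔH = Σ(broken) − Σ(formed) = (3485 + D) − (3240 + 2D) = +245 − D
Setting this equal to −94 kJ gives D = 339 kJ/mol.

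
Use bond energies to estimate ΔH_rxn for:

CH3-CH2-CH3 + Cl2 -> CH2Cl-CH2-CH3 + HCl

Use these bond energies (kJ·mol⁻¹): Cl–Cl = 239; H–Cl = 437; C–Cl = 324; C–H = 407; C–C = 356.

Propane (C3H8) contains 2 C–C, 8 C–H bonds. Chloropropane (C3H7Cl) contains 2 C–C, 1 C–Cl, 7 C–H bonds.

Bonds broken (reactants):
  C–C: 2 × 356 = 712
  C–H: 8 × 407 = 3256
  Cl–Cl: 1 × 239 = 239
  Σ(broken) = 4207 kJ
Bonds formed (products):
  C–C: 2 × 356 = 712
  C–Cl: 1 × 324 = 324
  C–H: 7 × 407 = 2849
  H–Cl: 1 × 437 = 437
  Σ(formed) = 4322 kJ
ΔH = Σ(broken) − Σ(formed) = 4207 − 4322 = −115 kJ

ΔH ≈ −115 kJ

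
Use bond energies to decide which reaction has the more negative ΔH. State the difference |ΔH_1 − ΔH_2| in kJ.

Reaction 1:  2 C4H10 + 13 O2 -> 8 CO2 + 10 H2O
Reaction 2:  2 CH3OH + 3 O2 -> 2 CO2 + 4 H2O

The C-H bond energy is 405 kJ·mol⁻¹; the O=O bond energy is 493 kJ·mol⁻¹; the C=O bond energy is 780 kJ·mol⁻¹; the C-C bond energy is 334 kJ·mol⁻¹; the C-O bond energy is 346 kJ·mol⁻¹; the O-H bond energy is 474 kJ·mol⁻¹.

Reaction 1, by 4084 kJ

Reaction 1:
  Bonds broken (reactants):
    C-C: 6 × 334 = 2004
    C-H: 20 × 405 = 8100
    O=O: 13 × 493 = 6409
    Σ(broken) = 16513 kJ
  Bonds formed (products):
    C=O: 16 × 780 = 12480
    O-H: 20 × 474 = 9480
    Σ(formed) = 21960 kJ
  ΔH_1 = 16513 − 21960 = −5447 kJ
Reaction 2:
  Bonds broken (reactants):
    C-H: 6 × 405 = 2430
    C-O: 2 × 346 = 692
    O-H: 2 × 474 = 948
    O=O: 3 × 493 = 1479
    Σ(broken) = 5549 kJ
  Bonds formed (products):
    C=O: 4 × 780 = 3120
    O-H: 8 × 474 = 3792
    Σ(formed) = 6912 kJ
  ΔH_2 = 5549 − 6912 = −1363 kJ
ΔH_1 − ΔH_2 = −4084 kJ, so reaction 1 has the more negative ΔH; |ΔH_1 − ΔH_2| = 4084 kJ.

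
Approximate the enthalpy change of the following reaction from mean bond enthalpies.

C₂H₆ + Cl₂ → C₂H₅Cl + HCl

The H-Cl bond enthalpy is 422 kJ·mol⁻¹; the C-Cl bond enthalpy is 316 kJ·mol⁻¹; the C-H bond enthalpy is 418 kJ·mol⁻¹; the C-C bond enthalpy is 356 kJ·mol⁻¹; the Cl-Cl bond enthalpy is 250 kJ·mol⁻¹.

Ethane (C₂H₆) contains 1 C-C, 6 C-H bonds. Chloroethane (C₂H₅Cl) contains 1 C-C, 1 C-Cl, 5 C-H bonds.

ΔH ≈ −70 kJ

Bonds broken (reactants):
  C-C: 1 × 356 = 356
  C-H: 6 × 418 = 2508
  Cl-Cl: 1 × 250 = 250
  Σ(broken) = 3114 kJ
Bonds formed (products):
  C-C: 1 × 356 = 356
  C-Cl: 1 × 316 = 316
  C-H: 5 × 418 = 2090
  H-Cl: 1 × 422 = 422
  Σ(formed) = 3184 kJ
ΔH = Σ(broken) − Σ(formed) = 3114 − 3184 = −70 kJ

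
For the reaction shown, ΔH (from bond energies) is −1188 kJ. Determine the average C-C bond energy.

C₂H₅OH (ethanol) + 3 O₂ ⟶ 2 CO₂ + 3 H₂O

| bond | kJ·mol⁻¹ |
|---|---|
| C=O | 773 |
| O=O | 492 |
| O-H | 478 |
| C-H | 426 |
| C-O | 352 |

D(C-C) ≈ 336 kJ/mol

Let D be the C-C bond energy.
Σ(broken) = 1×D + 5×426 + 1×352 + 1×478 + 3×492 = 4436 + D
Σ(formed) = 4×773 + 6×478 = 5960
ΔH = Σ(broken) − Σ(formed) = (4436 + D) − (5960) = −1524 + D
Setting this equal to −1188 kJ gives D = 336 kJ/mol.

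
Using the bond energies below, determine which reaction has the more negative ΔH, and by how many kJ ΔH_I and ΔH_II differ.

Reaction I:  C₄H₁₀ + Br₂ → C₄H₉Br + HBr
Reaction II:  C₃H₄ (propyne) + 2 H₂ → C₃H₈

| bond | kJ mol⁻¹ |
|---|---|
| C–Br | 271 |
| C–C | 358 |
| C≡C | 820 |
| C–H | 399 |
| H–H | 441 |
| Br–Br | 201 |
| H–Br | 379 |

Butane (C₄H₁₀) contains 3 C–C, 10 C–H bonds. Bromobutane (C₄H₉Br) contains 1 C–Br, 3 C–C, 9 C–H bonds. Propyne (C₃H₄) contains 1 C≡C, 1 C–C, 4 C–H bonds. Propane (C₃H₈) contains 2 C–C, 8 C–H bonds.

Reaction I:
  Bonds broken (reactants):
    Br–Br: 1 × 201 = 201
    C–C: 3 × 358 = 1074
    C–H: 10 × 399 = 3990
    Σ(broken) = 5265 kJ
  Bonds formed (products):
    C–Br: 1 × 271 = 271
    C–C: 3 × 358 = 1074
    C–H: 9 × 399 = 3591
    H–Br: 1 × 379 = 379
    Σ(formed) = 5315 kJ
  ΔH_I = 5265 − 5315 = −50 kJ
Reaction II:
  Bonds broken (reactants):
    C≡C: 1 × 820 = 820
    C–C: 1 × 358 = 358
    C–H: 4 × 399 = 1596
    H–H: 2 × 441 = 882
    Σ(broken) = 3656 kJ
  Bonds formed (products):
    C–C: 2 × 358 = 716
    C–H: 8 × 399 = 3192
    Σ(formed) = 3908 kJ
  ΔH_II = 3656 − 3908 = −252 kJ
ΔH_I − ΔH_II = +202 kJ, so reaction II has the more negative ΔH; |ΔH_I − ΔH_II| = 202 kJ.

Reaction II, by 202 kJ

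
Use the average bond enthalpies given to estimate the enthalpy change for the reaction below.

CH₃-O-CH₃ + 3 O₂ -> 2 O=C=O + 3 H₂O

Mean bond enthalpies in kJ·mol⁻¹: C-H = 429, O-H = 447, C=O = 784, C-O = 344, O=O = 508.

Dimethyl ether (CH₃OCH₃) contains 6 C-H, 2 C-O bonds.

ΔH ≈ −1032 kJ

Bonds broken (reactants):
  C-H: 6 × 429 = 2574
  C-O: 2 × 344 = 688
  O=O: 3 × 508 = 1524
  Σ(broken) = 4786 kJ
Bonds formed (products):
  C=O: 4 × 784 = 3136
  O-H: 6 × 447 = 2682
  Σ(formed) = 5818 kJ
ΔH = Σ(broken) − Σ(formed) = 4786 − 5818 = −1032 kJ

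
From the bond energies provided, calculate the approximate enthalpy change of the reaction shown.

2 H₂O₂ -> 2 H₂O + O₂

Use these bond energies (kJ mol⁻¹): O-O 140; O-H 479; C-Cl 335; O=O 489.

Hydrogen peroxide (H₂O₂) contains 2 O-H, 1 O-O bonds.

ΔH ≈ −209 kJ

Bonds broken (reactants):
  O-H: 4 × 479 = 1916
  O-O: 2 × 140 = 280
  Σ(broken) = 2196 kJ
Bonds formed (products):
  O-H: 4 × 479 = 1916
  O=O: 1 × 489 = 489
  Σ(formed) = 2405 kJ
ΔH = Σ(broken) − Σ(formed) = 2196 − 2405 = −209 kJ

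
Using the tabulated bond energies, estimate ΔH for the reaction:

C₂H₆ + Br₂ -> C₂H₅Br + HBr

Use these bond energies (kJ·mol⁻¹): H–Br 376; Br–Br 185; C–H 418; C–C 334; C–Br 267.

Bonds broken (reactants):
  Br–Br: 1 × 185 = 185
  C–C: 1 × 334 = 334
  C–H: 6 × 418 = 2508
  Σ(broken) = 3027 kJ
Bonds formed (products):
  C–Br: 1 × 267 = 267
  C–C: 1 × 334 = 334
  C–H: 5 × 418 = 2090
  H–Br: 1 × 376 = 376
  Σ(formed) = 3067 kJ
ΔH = Σ(broken) − Σ(formed) = 3027 − 3067 = −40 kJ

ΔH ≈ −40 kJ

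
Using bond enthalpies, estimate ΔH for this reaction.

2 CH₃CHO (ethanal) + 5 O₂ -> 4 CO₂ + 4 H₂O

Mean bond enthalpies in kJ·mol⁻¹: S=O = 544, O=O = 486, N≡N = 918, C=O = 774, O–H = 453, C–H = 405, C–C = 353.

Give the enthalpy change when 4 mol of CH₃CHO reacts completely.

Bonds broken (reactants):
  C–C: 2 × 353 = 706
  C–H: 8 × 405 = 3240
  C=O: 2 × 774 = 1548
  O=O: 5 × 486 = 2430
  Σ(broken) = 7924 kJ
Bonds formed (products):
  C=O: 8 × 774 = 6192
  O–H: 8 × 453 = 3624
  Σ(formed) = 9816 kJ
ΔH = Σ(broken) − Σ(formed) = 7924 − 9816 = −1892 kJ
For 2× the reaction as written: 2 × (−1892) = −3784 kJ

ΔH = −3784 kJ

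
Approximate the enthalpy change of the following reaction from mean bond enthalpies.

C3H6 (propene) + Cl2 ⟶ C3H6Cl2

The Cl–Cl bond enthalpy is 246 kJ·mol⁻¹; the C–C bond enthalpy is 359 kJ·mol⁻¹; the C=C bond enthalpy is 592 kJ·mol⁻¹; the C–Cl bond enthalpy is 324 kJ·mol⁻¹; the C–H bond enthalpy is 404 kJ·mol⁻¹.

ΔH ≈ −169 kJ

Bonds broken (reactants):
  C–C: 1 × 359 = 359
  C–H: 6 × 404 = 2424
  C=C: 1 × 592 = 592
  Cl–Cl: 1 × 246 = 246
  Σ(broken) = 3621 kJ
Bonds formed (products):
  C–C: 2 × 359 = 718
  C–Cl: 2 × 324 = 648
  C–H: 6 × 404 = 2424
  Σ(formed) = 3790 kJ
ΔH = Σ(broken) − Σ(formed) = 3621 − 3790 = −169 kJ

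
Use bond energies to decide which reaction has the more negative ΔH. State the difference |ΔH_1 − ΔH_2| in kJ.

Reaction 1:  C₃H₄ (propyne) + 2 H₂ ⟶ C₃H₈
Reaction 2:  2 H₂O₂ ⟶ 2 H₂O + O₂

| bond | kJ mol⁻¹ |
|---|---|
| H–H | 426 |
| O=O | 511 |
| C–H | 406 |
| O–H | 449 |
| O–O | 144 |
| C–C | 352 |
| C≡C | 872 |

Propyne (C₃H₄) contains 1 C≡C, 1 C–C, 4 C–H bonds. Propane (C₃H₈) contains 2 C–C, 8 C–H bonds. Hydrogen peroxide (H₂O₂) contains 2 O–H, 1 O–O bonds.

Reaction 1:
  Bonds broken (reactants):
    C≡C: 1 × 872 = 872
    C–C: 1 × 352 = 352
    C–H: 4 × 406 = 1624
    H–H: 2 × 426 = 852
    Σ(broken) = 3700 kJ
  Bonds formed (products):
    C–C: 2 × 352 = 704
    C–H: 8 × 406 = 3248
    Σ(formed) = 3952 kJ
  ΔH_1 = 3700 − 3952 = −252 kJ
Reaction 2:
  Bonds broken (reactants):
    O–H: 4 × 449 = 1796
    O–O: 2 × 144 = 288
    Σ(broken) = 2084 kJ
  Bonds formed (products):
    O–H: 4 × 449 = 1796
    O=O: 1 × 511 = 511
    Σ(formed) = 2307 kJ
  ΔH_2 = 2084 − 2307 = −223 kJ
ΔH_1 − ΔH_2 = −29 kJ, so reaction 1 has the more negative ΔH; |ΔH_1 − ΔH_2| = 29 kJ.

Reaction 1, by 29 kJ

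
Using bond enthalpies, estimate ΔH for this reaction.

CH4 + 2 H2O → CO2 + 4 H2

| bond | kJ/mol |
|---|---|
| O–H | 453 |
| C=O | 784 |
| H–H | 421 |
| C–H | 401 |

ΔH ≈ +164 kJ

Bonds broken (reactants):
  C–H: 4 × 401 = 1604
  O–H: 4 × 453 = 1812
  Σ(broken) = 3416 kJ
Bonds formed (products):
  C=O: 2 × 784 = 1568
  H–H: 4 × 421 = 1684
  Σ(formed) = 3252 kJ
ΔH = Σ(broken) − Σ(formed) = 3416 − 3252 = +164 kJ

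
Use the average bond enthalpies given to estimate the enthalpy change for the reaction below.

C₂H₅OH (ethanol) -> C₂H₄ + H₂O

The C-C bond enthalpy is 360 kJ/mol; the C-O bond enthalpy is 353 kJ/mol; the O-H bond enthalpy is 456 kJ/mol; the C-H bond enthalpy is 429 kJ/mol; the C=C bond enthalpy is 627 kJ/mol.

Bonds broken (reactants):
  C-C: 1 × 360 = 360
  C-H: 5 × 429 = 2145
  C-O: 1 × 353 = 353
  O-H: 1 × 456 = 456
  Σ(broken) = 3314 kJ
Bonds formed (products):
  C-H: 4 × 429 = 1716
  C=C: 1 × 627 = 627
  O-H: 2 × 456 = 912
  Σ(formed) = 3255 kJ
ΔH = Σ(broken) − Σ(formed) = 3314 − 3255 = +59 kJ

ΔH ≈ +59 kJ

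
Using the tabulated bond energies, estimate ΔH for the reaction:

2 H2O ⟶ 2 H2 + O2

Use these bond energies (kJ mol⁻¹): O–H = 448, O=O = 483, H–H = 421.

ΔH ≈ +467 kJ

Bonds broken (reactants):
  O–H: 4 × 448 = 1792
  Σ(broken) = 1792 kJ
Bonds formed (products):
  H–H: 2 × 421 = 842
  O=O: 1 × 483 = 483
  Σ(formed) = 1325 kJ
ΔH = Σ(broken) − Σ(formed) = 1792 − 1325 = +467 kJ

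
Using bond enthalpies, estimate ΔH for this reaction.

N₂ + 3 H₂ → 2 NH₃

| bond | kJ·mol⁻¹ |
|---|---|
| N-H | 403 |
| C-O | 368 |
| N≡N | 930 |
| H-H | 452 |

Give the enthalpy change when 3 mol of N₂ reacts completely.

Bonds broken (reactants):
  H-H: 3 × 452 = 1356
  N≡N: 1 × 930 = 930
  Σ(broken) = 2286 kJ
Bonds formed (products):
  N-H: 6 × 403 = 2418
  Σ(formed) = 2418 kJ
ΔH = Σ(broken) − Σ(formed) = 2286 − 2418 = −132 kJ
For 3× the reaction as written: 3 × (−132) = −396 kJ

ΔH = −396 kJ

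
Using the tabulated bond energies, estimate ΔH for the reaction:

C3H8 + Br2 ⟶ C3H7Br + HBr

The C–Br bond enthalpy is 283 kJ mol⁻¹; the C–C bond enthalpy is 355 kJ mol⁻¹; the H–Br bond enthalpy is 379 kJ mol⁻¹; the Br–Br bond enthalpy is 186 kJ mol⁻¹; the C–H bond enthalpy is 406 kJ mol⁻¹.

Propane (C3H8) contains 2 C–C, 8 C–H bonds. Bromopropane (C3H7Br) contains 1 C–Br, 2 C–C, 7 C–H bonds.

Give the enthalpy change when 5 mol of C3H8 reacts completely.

ΔH = −350 kJ

Bonds broken (reactants):
  Br–Br: 1 × 186 = 186
  C–C: 2 × 355 = 710
  C–H: 8 × 406 = 3248
  Σ(broken) = 4144 kJ
Bonds formed (products):
  C–Br: 1 × 283 = 283
  C–C: 2 × 355 = 710
  C–H: 7 × 406 = 2842
  H–Br: 1 × 379 = 379
  Σ(formed) = 4214 kJ
ΔH = Σ(broken) − Σ(formed) = 4144 − 4214 = −70 kJ
For 5× the reaction as written: 5 × (−70) = −350 kJ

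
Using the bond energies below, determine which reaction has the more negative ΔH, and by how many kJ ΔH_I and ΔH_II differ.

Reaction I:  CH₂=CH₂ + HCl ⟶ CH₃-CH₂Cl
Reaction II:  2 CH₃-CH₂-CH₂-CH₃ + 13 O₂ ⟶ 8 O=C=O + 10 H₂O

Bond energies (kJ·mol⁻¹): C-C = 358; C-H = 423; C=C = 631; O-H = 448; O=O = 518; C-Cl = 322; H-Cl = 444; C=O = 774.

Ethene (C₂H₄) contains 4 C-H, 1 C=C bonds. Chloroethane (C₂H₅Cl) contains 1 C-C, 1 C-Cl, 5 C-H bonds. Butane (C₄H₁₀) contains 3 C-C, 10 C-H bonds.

Reaction I:
  Bonds broken (reactants):
    C-H: 4 × 423 = 1692
    C=C: 1 × 631 = 631
    H-Cl: 1 × 444 = 444
    Σ(broken) = 2767 kJ
  Bonds formed (products):
    C-C: 1 × 358 = 358
    C-Cl: 1 × 322 = 322
    C-H: 5 × 423 = 2115
    Σ(formed) = 2795 kJ
  ΔH_I = 2767 − 2795 = −28 kJ
Reaction II:
  Bonds broken (reactants):
    C-C: 6 × 358 = 2148
    C-H: 20 × 423 = 8460
    O=O: 13 × 518 = 6734
    Σ(broken) = 17342 kJ
  Bonds formed (products):
    C=O: 16 × 774 = 12384
    O-H: 20 × 448 = 8960
    Σ(formed) = 21344 kJ
  ΔH_II = 17342 − 21344 = −4002 kJ
ΔH_I − ΔH_II = +3974 kJ, so reaction II has the more negative ΔH; |ΔH_I − ΔH_II| = 3974 kJ.

Reaction II, by 3974 kJ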